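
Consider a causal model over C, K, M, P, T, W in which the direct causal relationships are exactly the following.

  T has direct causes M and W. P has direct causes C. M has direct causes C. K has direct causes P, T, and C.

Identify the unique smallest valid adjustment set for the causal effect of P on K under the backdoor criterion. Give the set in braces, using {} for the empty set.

{C}

Variables eligible for adjustment (non-descendants of P, excluding P and K): {C, M, T, W}.
Backdoor paths from P to K:
  P1: P <- C -> M -> T -> K
  P2: P <- C -> K
The empty set is not sufficient: P1 (P <- C -> M -> T -> K) has no collider blocking it and no conditioned non-collider, so it is open.
Try {C}:
  P1: blocked at fork node C ∈ conditioning set.
  P2: blocked at fork node C ∈ conditioning set.
{C} contains no descendant of P and blocks every backdoor path.
No other singleton works — e.g. {W} leaves P1 open — so {C} is the unique smallest valid adjustment set.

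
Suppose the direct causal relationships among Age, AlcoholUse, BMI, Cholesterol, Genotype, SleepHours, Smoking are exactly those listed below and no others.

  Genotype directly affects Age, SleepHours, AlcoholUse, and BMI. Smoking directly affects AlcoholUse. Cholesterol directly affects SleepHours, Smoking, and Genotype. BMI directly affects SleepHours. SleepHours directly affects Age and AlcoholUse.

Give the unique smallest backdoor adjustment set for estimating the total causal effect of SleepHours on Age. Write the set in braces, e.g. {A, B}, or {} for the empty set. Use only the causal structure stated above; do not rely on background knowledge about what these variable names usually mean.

Variables eligible for adjustment (non-descendants of SleepHours, excluding SleepHours and Age): {BMI, Cholesterol, Genotype, Smoking}.
Backdoor paths from SleepHours to Age:
  P1: SleepHours <- Cholesterol -> Genotype -> Age
  P2: SleepHours <- Cholesterol -> Smoking -> AlcoholUse <- Genotype -> Age
  P3: SleepHours <- Genotype -> Age
  P4: SleepHours <- BMI <- Genotype -> Age
The empty set is not sufficient: P1 (SleepHours <- Cholesterol -> Genotype -> Age) has no collider blocking it and no conditioned non-collider, so it is open.
Try {Genotype}:
  P1: blocked at chain node Genotype ∈ conditioning set.
  P2: blocked at collider AlcoholUse (neither it nor any descendant is in the conditioning set).
  P3: blocked at fork node Genotype ∈ conditioning set.
  P4: blocked at fork node Genotype ∈ conditioning set.
{Genotype} contains no descendant of SleepHours and blocks every backdoor path.
No other singleton works — e.g. {Cholesterol} leaves P3 open — so {Genotype} is the unique smallest valid adjustment set.

{Genotype}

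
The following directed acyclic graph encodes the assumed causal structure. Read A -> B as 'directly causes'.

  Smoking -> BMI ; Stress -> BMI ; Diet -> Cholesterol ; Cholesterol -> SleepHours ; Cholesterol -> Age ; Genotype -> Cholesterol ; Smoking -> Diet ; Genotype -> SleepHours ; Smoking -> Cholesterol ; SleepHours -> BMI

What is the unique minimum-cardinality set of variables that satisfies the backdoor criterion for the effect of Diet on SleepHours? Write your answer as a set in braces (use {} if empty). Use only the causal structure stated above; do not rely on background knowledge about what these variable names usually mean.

Variables eligible for adjustment (non-descendants of Diet, excluding Diet and SleepHours): {Genotype, Smoking, Stress}.
Backdoor paths from Diet to SleepHours:
  P1: Diet <- Smoking -> Cholesterol <- Genotype -> SleepHours
  P2: Diet <- Smoking -> Cholesterol -> SleepHours
  P3: Diet <- Smoking -> BMI <- SleepHours
The empty set is not sufficient: P2 (Diet <- Smoking -> Cholesterol -> SleepHours) has no collider blocking it and no conditioned non-collider, so it is open.
Try {Smoking}:
  P1: blocked at fork node Smoking ∈ conditioning set.
  P2: blocked at fork node Smoking ∈ conditioning set.
  P3: blocked at fork node Smoking ∈ conditioning set.
{Smoking} contains no descendant of Diet and blocks every backdoor path.
No other singleton works — e.g. {Genotype} leaves P2 open — so {Smoking} is the unique smallest valid adjustment set.

{Smoking}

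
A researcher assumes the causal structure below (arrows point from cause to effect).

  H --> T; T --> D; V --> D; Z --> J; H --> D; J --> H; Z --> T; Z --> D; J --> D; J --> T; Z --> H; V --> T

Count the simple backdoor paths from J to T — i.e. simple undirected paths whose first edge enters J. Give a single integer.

7

A backdoor path from J to T is any simple undirected path whose first edge points into J (i.e. leaves J via a parent).
Parents of J: {Z}.
Enumerating:
  P1: J <- Z -> H -> T
  P2: J <- Z -> H -> D <- V -> T
  P3: J <- Z -> H -> D <- T
  P4: J <- Z -> T
  P5: J <- Z -> D <- V -> T
  P6: J <- Z -> D <- H -> T
  P7: J <- Z -> D <- T
That exhausts the simple backdoor paths. Count: 7.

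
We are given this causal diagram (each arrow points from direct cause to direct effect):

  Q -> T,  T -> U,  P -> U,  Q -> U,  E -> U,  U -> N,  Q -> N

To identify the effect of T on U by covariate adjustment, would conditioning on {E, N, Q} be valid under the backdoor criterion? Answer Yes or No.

Backdoor paths from T to U (paths whose first edge points into T):
  P1: T <- Q -> U
  P2: T <- Q -> N <- U
Condition 1 (no descendant of T in the set): FAILS — N is a descendant of T.
Condition 2 (every backdoor path blocked by {E, N, Q}):
  P1: blocked at fork node Q ∈ conditioning set.
  P2: blocked at fork node Q ∈ conditioning set.
{E, N, Q} does not satisfy the backdoor criterion.

No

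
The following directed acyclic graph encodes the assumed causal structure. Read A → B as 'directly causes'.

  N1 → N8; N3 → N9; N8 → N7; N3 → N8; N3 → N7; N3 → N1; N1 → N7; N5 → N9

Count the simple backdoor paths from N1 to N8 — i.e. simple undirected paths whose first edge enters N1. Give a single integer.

A backdoor path from N1 to N8 is any simple undirected path whose first edge points into N1 (i.e. leaves N1 via a parent).
Parents of N1: {N3}.
Enumerating:
  P1: N1 <- N3 -> N8
  P2: N1 <- N3 -> N7 <- N8
That exhausts the simple backdoor paths. Count: 2.

2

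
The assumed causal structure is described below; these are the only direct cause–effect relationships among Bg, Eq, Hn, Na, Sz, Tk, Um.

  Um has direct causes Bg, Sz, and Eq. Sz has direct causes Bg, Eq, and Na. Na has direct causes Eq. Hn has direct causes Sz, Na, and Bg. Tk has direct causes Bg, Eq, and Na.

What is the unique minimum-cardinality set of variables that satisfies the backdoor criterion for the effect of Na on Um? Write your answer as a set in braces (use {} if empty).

Variables eligible for adjustment (non-descendants of Na, excluding Na and Um): {Bg, Eq}.
Backdoor paths from Na to Um:
  P1: Na <- Eq -> Sz <- Bg -> Um
  P2: Na <- Eq -> Sz -> Hn <- Bg -> Um
  P3: Na <- Eq -> Sz -> Um
  P4: Na <- Eq -> Tk <- Bg -> Sz -> Um
  P5: Na <- Eq -> Tk <- Bg -> Hn <- Sz -> Um
  P6: Na <- Eq -> Tk <- Bg -> Um
  P7: Na <- Eq -> Um
The empty set is not sufficient: P3 (Na <- Eq -> Sz -> Um) has no collider blocking it and no conditioned non-collider, so it is open.
Try {Eq}:
  P1: blocked at fork node Eq ∈ conditioning set.
  P2: blocked at fork node Eq ∈ conditioning set.
  P3: blocked at fork node Eq ∈ conditioning set.
  P4: blocked at fork node Eq ∈ conditioning set.
  P5: blocked at fork node Eq ∈ conditioning set.
  P6: blocked at fork node Eq ∈ conditioning set.
  P7: blocked at fork node Eq ∈ conditioning set.
{Eq} contains no descendant of Na and blocks every backdoor path.
No other singleton works — e.g. {Bg} leaves P3 open — so {Eq} is the unique smallest valid adjustment set.

{Eq}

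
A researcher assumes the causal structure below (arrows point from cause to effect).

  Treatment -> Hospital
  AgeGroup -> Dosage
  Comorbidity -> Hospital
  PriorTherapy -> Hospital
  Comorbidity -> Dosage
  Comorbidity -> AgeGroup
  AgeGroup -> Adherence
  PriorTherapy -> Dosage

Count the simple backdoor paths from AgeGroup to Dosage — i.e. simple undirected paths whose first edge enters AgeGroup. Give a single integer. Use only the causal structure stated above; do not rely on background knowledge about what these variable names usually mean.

A backdoor path from AgeGroup to Dosage is any simple undirected path whose first edge points into AgeGroup (i.e. leaves AgeGroup via a parent).
Parents of AgeGroup: {Comorbidity}.
Enumerating:
  P1: AgeGroup <- Comorbidity -> Dosage
  P2: AgeGroup <- Comorbidity -> Hospital <- PriorTherapy -> Dosage
That exhausts the simple backdoor paths. Count: 2.

2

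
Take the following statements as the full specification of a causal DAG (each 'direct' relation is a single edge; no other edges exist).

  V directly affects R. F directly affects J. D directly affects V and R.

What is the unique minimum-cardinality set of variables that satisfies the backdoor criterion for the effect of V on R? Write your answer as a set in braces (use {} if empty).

Variables eligible for adjustment (non-descendants of V, excluding V and R): {D, F, J}.
Backdoor paths from V to R:
  P1: V <- D -> R
The empty set is not sufficient: P1 (V <- D -> R) has no collider blocking it and no conditioned non-collider, so it is open.
Try {D}:
  P1: blocked at fork node D ∈ conditioning set.
{D} contains no descendant of V and blocks every backdoor path.
No other singleton works — e.g. {F} leaves P1 open — so {D} is the unique smallest valid adjustment set.

{D}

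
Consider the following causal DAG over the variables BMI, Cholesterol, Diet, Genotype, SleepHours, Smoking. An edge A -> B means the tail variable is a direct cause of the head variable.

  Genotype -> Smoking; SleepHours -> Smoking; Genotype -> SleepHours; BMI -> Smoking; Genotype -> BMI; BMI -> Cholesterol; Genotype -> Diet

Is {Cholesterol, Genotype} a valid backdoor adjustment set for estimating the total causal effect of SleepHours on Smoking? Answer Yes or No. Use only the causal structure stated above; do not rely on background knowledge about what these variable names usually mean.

Backdoor paths from SleepHours to Smoking (paths whose first edge points into SleepHours):
  P1: SleepHours <- Genotype -> BMI -> Smoking
  P2: SleepHours <- Genotype -> Smoking
Condition 1 (no descendant of SleepHours in the set): holds — descendants of SleepHours are {Smoking}; none are in {Cholesterol, Genotype}.
Condition 2 (every backdoor path blocked by {Cholesterol, Genotype}):
  P1: blocked at fork node Genotype ∈ conditioning set.
  P2: blocked at fork node Genotype ∈ conditioning set.
{Cholesterol, Genotype} satisfies the backdoor criterion.

Yes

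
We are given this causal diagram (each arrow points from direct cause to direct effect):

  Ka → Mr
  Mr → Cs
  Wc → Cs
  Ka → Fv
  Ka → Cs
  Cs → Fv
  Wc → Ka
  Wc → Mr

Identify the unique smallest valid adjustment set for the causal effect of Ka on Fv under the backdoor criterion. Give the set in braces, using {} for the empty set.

Variables eligible for adjustment (non-descendants of Ka, excluding Ka and Fv): {Wc}.
Backdoor paths from Ka to Fv:
  P1: Ka <- Wc -> Mr -> Cs -> Fv
  P2: Ka <- Wc -> Cs -> Fv
The empty set is not sufficient: P1 (Ka <- Wc -> Mr -> Cs -> Fv) has no collider blocking it and no conditioned non-collider, so it is open.
Try {Wc}:
  P1: blocked at fork node Wc ∈ conditioning set.
  P2: blocked at fork node Wc ∈ conditioning set.
{Wc} contains no descendant of Ka and blocks every backdoor path.
{Wc} is the unique smallest valid adjustment set.

{Wc}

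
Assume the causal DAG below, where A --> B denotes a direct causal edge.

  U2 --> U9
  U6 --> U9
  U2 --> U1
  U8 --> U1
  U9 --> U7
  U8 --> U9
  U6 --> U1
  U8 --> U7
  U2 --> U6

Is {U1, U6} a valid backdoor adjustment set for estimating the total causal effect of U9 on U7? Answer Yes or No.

Backdoor paths from U9 to U7 (paths whose first edge points into U9):
  P1: U9 <- U2 -> U6 -> U1 <- U8 -> U7
  P2: U9 <- U2 -> U1 <- U8 -> U7
  P3: U9 <- U6 <- U2 -> U1 <- U8 -> U7
  P4: U9 <- U6 -> U1 <- U8 -> U7
  P5: U9 <- U8 -> U7
Condition 1 (no descendant of U9 in the set): holds — descendants of U9 are {U7}; none are in {U1, U6}.
Condition 2 (every backdoor path blocked by {U1, U6}):
  P1: blocked at chain node U6 ∈ conditioning set.
  P2: open — collider(s) U1 are conditioned on (or have a conditioned descendant) and no non-collider on the path is in the set.
  P3: blocked at chain node U6 ∈ conditioning set.
  P4: blocked at fork node U6 ∈ conditioning set.
  P5: open — no interior node is in the conditioning set.
{U1, U6} does not satisfy the backdoor criterion.

No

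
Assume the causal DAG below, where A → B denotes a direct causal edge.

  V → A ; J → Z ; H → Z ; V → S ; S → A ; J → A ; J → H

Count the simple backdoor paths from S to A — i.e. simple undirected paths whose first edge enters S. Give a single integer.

A backdoor path from S to A is any simple undirected path whose first edge points into S (i.e. leaves S via a parent).
Parents of S: {V}.
Enumerating:
  P1: S <- V -> A
That exhausts the simple backdoor paths. Count: 1.

1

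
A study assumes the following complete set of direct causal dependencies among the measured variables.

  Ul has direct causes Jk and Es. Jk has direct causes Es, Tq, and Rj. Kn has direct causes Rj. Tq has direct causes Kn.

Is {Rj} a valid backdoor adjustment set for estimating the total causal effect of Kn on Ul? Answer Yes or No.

Backdoor paths from Kn to Ul (paths whose first edge points into Kn):
  P1: Kn <- Rj -> Jk <- Es -> Ul
  P2: Kn <- Rj -> Jk -> Ul
Condition 1 (no descendant of Kn in the set): holds — descendants of Kn are {Jk, Tq, Ul}; none are in {Rj}.
Condition 2 (every backdoor path blocked by {Rj}):
  P1: blocked at fork node Rj ∈ conditioning set.
  P2: blocked at fork node Rj ∈ conditioning set.
{Rj} satisfies the backdoor criterion.

Yes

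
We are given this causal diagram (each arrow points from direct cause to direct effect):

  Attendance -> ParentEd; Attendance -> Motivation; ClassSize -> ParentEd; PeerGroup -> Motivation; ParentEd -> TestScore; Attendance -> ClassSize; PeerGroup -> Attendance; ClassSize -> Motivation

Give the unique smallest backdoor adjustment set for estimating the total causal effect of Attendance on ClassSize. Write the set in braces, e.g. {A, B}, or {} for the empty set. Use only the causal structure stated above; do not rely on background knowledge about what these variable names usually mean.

Variables eligible for adjustment (non-descendants of Attendance, excluding Attendance and ClassSize): {PeerGroup}.
Backdoor paths from Attendance to ClassSize:
  P1: Attendance <- PeerGroup -> Motivation <- ClassSize
Each backdoor path contains an unconditioned collider, so every path is already blocked with the empty conditioning set:
  P1: blocked at collider Motivation (neither it nor any descendant is in the conditioning set).
The empty set is therefore the unique smallest valid set.

{}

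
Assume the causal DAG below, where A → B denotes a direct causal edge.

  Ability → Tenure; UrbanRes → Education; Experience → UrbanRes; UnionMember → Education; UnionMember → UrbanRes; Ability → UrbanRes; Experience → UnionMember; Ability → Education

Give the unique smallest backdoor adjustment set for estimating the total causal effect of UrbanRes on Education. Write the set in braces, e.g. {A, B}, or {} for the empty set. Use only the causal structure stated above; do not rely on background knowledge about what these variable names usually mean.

{Ability, UnionMember}

Variables eligible for adjustment (non-descendants of UrbanRes, excluding UrbanRes and Education): {Ability, Experience, Tenure, UnionMember}.
Backdoor paths from UrbanRes to Education:
  P1: UrbanRes <- Experience -> UnionMember -> Education
  P2: UrbanRes <- UnionMember -> Education
  P3: UrbanRes <- Ability -> Education
The empty set is not sufficient: P1 (UrbanRes <- Experience -> UnionMember -> Education) has no collider blocking it and no conditioned non-collider, so it is open.
Try {Ability, UnionMember}:
  P1: blocked at chain node UnionMember ∈ conditioning set.
  P2: blocked at fork node UnionMember ∈ conditioning set.
  P3: blocked at fork node Ability ∈ conditioning set.
{Ability, UnionMember} contains no descendant of UrbanRes and blocks every backdoor path.
Every element of {Ability, UnionMember} is needed (dropping Ability leaves P3 open; dropping UnionMember leaves P1 open), so no proper subset is valid.
Among all size-2 subsets of the eligible variables, only {Ability, UnionMember} blocks every backdoor path, so it is the unique smallest valid adjustment set.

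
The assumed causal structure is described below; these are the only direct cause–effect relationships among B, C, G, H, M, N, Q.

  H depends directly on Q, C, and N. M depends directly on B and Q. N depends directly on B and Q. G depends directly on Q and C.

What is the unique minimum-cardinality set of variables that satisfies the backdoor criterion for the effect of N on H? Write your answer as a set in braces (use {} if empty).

{Q}

Variables eligible for adjustment (non-descendants of N, excluding N and H): {B, C, G, M, Q}.
Backdoor paths from N to H:
  P1: N <- B -> M <- Q -> H
  P2: N <- B -> M <- Q -> G <- C -> H
  P3: N <- Q -> H
  P4: N <- Q -> G <- C -> H
The empty set is not sufficient: P3 (N <- Q -> H) has no collider blocking it and no conditioned non-collider, so it is open.
Try {Q}:
  P1: blocked at collider M (neither it nor any descendant is in the conditioning set).
  P2: blocked at collider M (neither it nor any descendant is in the conditioning set).
  P3: blocked at fork node Q ∈ conditioning set.
  P4: blocked at fork node Q ∈ conditioning set.
{Q} contains no descendant of N and blocks every backdoor path.
No other singleton works — e.g. {B} leaves P3 open — so {Q} is the unique smallest valid adjustment set.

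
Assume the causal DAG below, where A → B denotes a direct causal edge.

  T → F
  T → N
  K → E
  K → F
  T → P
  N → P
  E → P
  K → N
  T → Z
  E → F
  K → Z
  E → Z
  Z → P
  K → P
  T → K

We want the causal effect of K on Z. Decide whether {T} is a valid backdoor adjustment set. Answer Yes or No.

Yes

Backdoor paths from K to Z (paths whose first edge points into K):
  P1: K <- T -> N -> P <- E -> Z
  P2: K <- T -> N -> P <- Z
  P3: K <- T -> Z
  P4: K <- T -> P <- E -> Z
  P5: K <- T -> P <- Z
  P6: K <- T -> F <- E -> Z
  P7: K <- T -> F <- E -> P <- Z
Condition 1 (no descendant of K in the set): holds — descendants of K are {E, F, N, P, Z}; none are in {T}.
Condition 2 (every backdoor path blocked by {T}):
  P1: blocked at fork node T ∈ conditioning set.
  P2: blocked at fork node T ∈ conditioning set.
  P3: blocked at fork node T ∈ conditioning set.
  P4: blocked at fork node T ∈ conditioning set.
  P5: blocked at fork node T ∈ conditioning set.
  P6: blocked at fork node T ∈ conditioning set.
  P7: blocked at fork node T ∈ conditioning set.
{T} satisfies the backdoor criterion.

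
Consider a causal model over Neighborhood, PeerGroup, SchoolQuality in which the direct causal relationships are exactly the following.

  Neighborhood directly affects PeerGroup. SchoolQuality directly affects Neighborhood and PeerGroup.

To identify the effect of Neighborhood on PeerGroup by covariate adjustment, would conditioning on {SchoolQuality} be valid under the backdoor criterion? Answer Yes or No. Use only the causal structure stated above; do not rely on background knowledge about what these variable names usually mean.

Yes

Backdoor paths from Neighborhood to PeerGroup (paths whose first edge points into Neighborhood):
  P1: Neighborhood <- SchoolQuality -> PeerGroup
Condition 1 (no descendant of Neighborhood in the set): holds — descendants of Neighborhood are {PeerGroup}; none are in {SchoolQuality}.
Condition 2 (every backdoor path blocked by {SchoolQuality}):
  P1: blocked at fork node SchoolQuality ∈ conditioning set.
{SchoolQuality} satisfies the backdoor criterion.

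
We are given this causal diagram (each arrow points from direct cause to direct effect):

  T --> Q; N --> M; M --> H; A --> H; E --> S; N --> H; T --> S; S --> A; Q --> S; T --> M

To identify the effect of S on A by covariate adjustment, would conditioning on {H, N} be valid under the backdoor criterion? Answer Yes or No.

No

Backdoor paths from S to A (paths whose first edge points into S):
  P1: S <- T -> M <- N -> H <- A
  P2: S <- T -> M -> H <- A
  P3: S <- Q <- T -> M <- N -> H <- A
  P4: S <- Q <- T -> M -> H <- A
Condition 1 (no descendant of S in the set): FAILS — H is a descendant of S.
Condition 2 (every backdoor path blocked by {H, N}):
  P1: blocked at fork node N ∈ conditioning set.
  P2: open — collider(s) H are conditioned on (or have a conditioned descendant) and no non-collider on the path is in the set.
  P3: blocked at fork node N ∈ conditioning set.
  P4: open — collider(s) H are conditioned on (or have a conditioned descendant) and no non-collider on the path is in the set.
{H, N} does not satisfy the backdoor criterion.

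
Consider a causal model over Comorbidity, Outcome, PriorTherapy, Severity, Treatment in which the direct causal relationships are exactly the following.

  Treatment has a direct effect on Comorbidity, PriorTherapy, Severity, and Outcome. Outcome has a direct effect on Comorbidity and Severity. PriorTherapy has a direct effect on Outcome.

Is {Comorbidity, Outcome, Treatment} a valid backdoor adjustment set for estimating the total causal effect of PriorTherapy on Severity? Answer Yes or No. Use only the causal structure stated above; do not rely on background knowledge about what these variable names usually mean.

Backdoor paths from PriorTherapy to Severity (paths whose first edge points into PriorTherapy):
  P1: PriorTherapy <- Treatment -> Outcome -> Severity
  P2: PriorTherapy <- Treatment -> Severity
  P3: PriorTherapy <- Treatment -> Comorbidity <- Outcome -> Severity
Condition 1 (no descendant of PriorTherapy in the set): FAILS — Comorbidity and Outcome are descendants of PriorTherapy.
Condition 2 (every backdoor path blocked by {Comorbidity, Outcome, Treatment}):
  P1: blocked at fork node Treatment ∈ conditioning set.
  P2: blocked at fork node Treatment ∈ conditioning set.
  P3: blocked at fork node Treatment ∈ conditioning set.
{Comorbidity, Outcome, Treatment} does not satisfy the backdoor criterion.

No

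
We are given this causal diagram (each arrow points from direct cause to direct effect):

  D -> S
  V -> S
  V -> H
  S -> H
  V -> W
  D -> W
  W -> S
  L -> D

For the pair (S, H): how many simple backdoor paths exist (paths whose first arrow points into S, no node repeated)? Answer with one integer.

A backdoor path from S to H is any simple undirected path whose first edge points into S (i.e. leaves S via a parent).
Parents of S: {D, V, W}.
Enumerating:
  P1: S <- D -> W <- V -> H
  P2: S <- V -> H
  P3: S <- W <- V -> H
That exhausts the simple backdoor paths. Count: 3.

3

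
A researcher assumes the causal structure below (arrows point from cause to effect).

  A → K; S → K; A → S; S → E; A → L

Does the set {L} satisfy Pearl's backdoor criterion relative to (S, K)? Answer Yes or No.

No

Backdoor paths from S to K (paths whose first edge points into S):
  P1: S <- A -> K
Condition 1 (no descendant of S in the set): holds — descendants of S are {E, K}; none are in {L}.
Condition 2 (every backdoor path blocked by {L}):
  P1: open — no interior node is in the conditioning set.
{L} does not satisfy the backdoor criterion.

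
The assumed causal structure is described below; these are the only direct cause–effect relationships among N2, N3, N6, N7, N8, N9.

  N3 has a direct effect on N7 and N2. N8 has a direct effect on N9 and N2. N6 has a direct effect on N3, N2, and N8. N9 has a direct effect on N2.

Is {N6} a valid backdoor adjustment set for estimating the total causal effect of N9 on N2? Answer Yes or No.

Backdoor paths from N9 to N2 (paths whose first edge points into N9):
  P1: N9 <- N8 <- N6 -> N3 -> N2
  P2: N9 <- N8 <- N6 -> N2
  P3: N9 <- N8 -> N2
Condition 1 (no descendant of N9 in the set): holds — descendants of N9 are {N2}; none are in {N6}.
Condition 2 (every backdoor path blocked by {N6}):
  P1: blocked at fork node N6 ∈ conditioning set.
  P2: blocked at fork node N6 ∈ conditioning set.
  P3: open — no interior node is in the conditioning set.
{N6} does not satisfy the backdoor criterion.

No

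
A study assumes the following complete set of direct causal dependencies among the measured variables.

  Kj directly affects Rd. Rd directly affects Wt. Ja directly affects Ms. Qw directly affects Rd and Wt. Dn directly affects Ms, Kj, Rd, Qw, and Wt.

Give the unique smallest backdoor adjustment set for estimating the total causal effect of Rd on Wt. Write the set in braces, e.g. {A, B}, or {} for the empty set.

Variables eligible for adjustment (non-descendants of Rd, excluding Rd and Wt): {Dn, Ja, Kj, Ms, Qw}.
Backdoor paths from Rd to Wt:
  P1: Rd <- Dn -> Qw -> Wt
  P2: Rd <- Dn -> Wt
  P3: Rd <- Kj <- Dn -> Qw -> Wt
  P4: Rd <- Kj <- Dn -> Wt
  P5: Rd <- Qw <- Dn -> Wt
  P6: Rd <- Qw -> Wt
The empty set is not sufficient: P1 (Rd <- Dn -> Qw -> Wt) has no collider blocking it and no conditioned non-collider, so it is open.
Try {Dn, Qw}:
  P1: blocked at fork node Dn ∈ conditioning set.
  P2: blocked at fork node Dn ∈ conditioning set.
  P3: blocked at fork node Dn ∈ conditioning set.
  P4: blocked at fork node Dn ∈ conditioning set.
  P5: blocked at chain node Qw ∈ conditioning set.
  P6: blocked at fork node Qw ∈ conditioning set.
{Dn, Qw} contains no descendant of Rd and blocks every backdoor path.
Every element of {Dn, Qw} is needed (dropping Dn leaves P2 open; dropping Qw leaves P6 open), so no proper subset is valid.
Among all size-2 subsets of the eligible variables, only {Dn, Qw} blocks every backdoor path, so it is the unique smallest valid adjustment set.

{Dn, Qw}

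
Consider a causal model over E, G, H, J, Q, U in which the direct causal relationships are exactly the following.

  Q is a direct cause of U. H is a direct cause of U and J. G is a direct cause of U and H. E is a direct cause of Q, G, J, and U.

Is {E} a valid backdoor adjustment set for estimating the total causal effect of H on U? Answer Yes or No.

Backdoor paths from H to U (paths whose first edge points into H):
  P1: H <- G <- E -> Q -> U
  P2: H <- G <- E -> U
  P3: H <- G -> U
Condition 1 (no descendant of H in the set): holds — descendants of H are {J, U}; none are in {E}.
Condition 2 (every backdoor path blocked by {E}):
  P1: blocked at fork node E ∈ conditioning set.
  P2: blocked at fork node E ∈ conditioning set.
  P3: open — no interior node is in the conditioning set.
{E} does not satisfy the backdoor criterion.

No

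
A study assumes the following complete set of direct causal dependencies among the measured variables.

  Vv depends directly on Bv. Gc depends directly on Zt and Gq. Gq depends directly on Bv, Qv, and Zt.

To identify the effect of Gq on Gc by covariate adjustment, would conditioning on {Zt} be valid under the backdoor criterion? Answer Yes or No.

Yes

Backdoor paths from Gq to Gc (paths whose first edge points into Gq):
  P1: Gq <- Zt -> Gc
Condition 1 (no descendant of Gq in the set): holds — descendants of Gq are {Gc}; none are in {Zt}.
Condition 2 (every backdoor path blocked by {Zt}):
  P1: blocked at fork node Zt ∈ conditioning set.
{Zt} satisfies the backdoor criterion.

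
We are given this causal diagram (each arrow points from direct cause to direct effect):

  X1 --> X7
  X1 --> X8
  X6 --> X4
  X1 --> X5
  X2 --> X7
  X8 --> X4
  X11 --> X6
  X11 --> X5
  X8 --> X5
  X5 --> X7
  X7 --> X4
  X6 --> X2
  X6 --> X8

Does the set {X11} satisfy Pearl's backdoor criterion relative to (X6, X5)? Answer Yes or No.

Backdoor paths from X6 to X5 (paths whose first edge points into X6):
  P1: X6 <- X11 -> X5
Condition 1 (no descendant of X6 in the set): holds — descendants of X6 are {X2, X4, X5, X7, X8}; none are in {X11}.
Condition 2 (every backdoor path blocked by {X11}):
  P1: blocked at fork node X11 ∈ conditioning set.
{X11} satisfies the backdoor criterion.

Yes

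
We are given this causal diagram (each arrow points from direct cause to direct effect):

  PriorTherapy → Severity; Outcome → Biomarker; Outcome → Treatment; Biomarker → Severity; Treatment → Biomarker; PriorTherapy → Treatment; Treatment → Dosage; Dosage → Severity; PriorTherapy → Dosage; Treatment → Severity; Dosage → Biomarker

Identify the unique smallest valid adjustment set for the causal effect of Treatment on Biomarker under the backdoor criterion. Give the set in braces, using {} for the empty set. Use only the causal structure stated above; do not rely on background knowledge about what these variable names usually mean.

{Outcome, PriorTherapy}

Variables eligible for adjustment (non-descendants of Treatment, excluding Treatment and Biomarker): {Outcome, PriorTherapy}.
Backdoor paths from Treatment to Biomarker:
  P1: Treatment <- Outcome -> Biomarker
  P2: Treatment <- PriorTherapy -> Dosage -> Biomarker
  P3: Treatment <- PriorTherapy -> Dosage -> Severity <- Biomarker
  P4: Treatment <- PriorTherapy -> Severity <- Dosage -> Biomarker
  P5: Treatment <- PriorTherapy -> Severity <- Biomarker
The empty set is not sufficient: P1 (Treatment <- Outcome -> Biomarker) has no collider blocking it and no conditioned non-collider, so it is open.
Try {Outcome, PriorTherapy}:
  P1: blocked at fork node Outcome ∈ conditioning set.
  P2: blocked at fork node PriorTherapy ∈ conditioning set.
  P3: blocked at fork node PriorTherapy ∈ conditioning set.
  P4: blocked at fork node PriorTherapy ∈ conditioning set.
  P5: blocked at fork node PriorTherapy ∈ conditioning set.
{Outcome, PriorTherapy} contains no descendant of Treatment and blocks every backdoor path.
Every element of {Outcome, PriorTherapy} is needed (dropping Outcome leaves P1 open; dropping PriorTherapy leaves P2 open), so no proper subset is valid.
Among all size-2 subsets of the eligible variables, only {Outcome, PriorTherapy} blocks every backdoor path, so it is the unique smallest valid adjustment set.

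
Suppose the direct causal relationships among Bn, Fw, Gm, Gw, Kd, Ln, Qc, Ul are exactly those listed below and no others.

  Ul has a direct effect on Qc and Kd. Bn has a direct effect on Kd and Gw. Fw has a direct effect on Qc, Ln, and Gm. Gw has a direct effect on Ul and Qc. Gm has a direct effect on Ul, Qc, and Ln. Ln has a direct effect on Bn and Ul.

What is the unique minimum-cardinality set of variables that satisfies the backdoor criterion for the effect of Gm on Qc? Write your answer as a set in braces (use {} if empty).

{Fw}

Variables eligible for adjustment (non-descendants of Gm, excluding Gm and Qc): {Fw}.
Backdoor paths from Gm to Qc:
  P1: Gm <- Fw -> Ln -> Bn -> Gw -> Ul -> Qc
  P2: Gm <- Fw -> Ln -> Bn -> Gw -> Qc
  P3: Gm <- Fw -> Ln -> Bn -> Kd <- Ul <- Gw -> Qc
  P4: Gm <- Fw -> Ln -> Bn -> Kd <- Ul -> Qc
  P5: Gm <- Fw -> Ln -> Ul <- Gw -> Qc
  P6: Gm <- Fw -> Ln -> Ul -> Kd <- Bn -> Gw -> Qc
  P7: Gm <- Fw -> Ln -> Ul -> Qc
  P8: Gm <- Fw -> Qc
The empty set is not sufficient: P1 (Gm <- Fw -> Ln -> Bn -> Gw -> Ul -> Qc) has no collider blocking it and no conditioned non-collider, so it is open.
Try {Fw}:
  P1: blocked at fork node Fw ∈ conditioning set.
  P2: blocked at fork node Fw ∈ conditioning set.
  P3: blocked at fork node Fw ∈ conditioning set.
  P4: blocked at fork node Fw ∈ conditioning set.
  P5: blocked at fork node Fw ∈ conditioning set.
  P6: blocked at fork node Fw ∈ conditioning set.
  P7: blocked at fork node Fw ∈ conditioning set.
  P8: blocked at fork node Fw ∈ conditioning set.
{Fw} contains no descendant of Gm and blocks every backdoor path.
{Fw} is the unique smallest valid adjustment set.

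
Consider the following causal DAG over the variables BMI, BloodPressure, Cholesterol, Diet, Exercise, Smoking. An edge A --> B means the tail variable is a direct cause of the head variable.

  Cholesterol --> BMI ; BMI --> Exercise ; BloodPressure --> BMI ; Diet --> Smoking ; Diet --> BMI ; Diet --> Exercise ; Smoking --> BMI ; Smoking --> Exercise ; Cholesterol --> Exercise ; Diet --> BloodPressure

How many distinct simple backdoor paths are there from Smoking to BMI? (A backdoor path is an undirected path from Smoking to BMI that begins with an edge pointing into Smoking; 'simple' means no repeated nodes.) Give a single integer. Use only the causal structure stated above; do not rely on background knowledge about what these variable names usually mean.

A backdoor path from Smoking to BMI is any simple undirected path whose first edge points into Smoking (i.e. leaves Smoking via a parent).
Parents of Smoking: {Diet}.
Enumerating:
  P1: Smoking <- Diet -> BloodPressure -> BMI
  P2: Smoking <- Diet -> BMI
  P3: Smoking <- Diet -> Exercise <- Cholesterol -> BMI
  P4: Smoking <- Diet -> Exercise <- BMI
That exhausts the simple backdoor paths. Count: 4.

4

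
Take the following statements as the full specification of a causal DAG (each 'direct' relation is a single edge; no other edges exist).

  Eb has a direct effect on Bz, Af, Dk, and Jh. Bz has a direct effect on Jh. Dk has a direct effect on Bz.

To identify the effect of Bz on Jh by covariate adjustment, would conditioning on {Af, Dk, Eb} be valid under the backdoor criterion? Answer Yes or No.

Yes

Backdoor paths from Bz to Jh (paths whose first edge points into Bz):
  P1: Bz <- Eb -> Jh
  P2: Bz <- Dk <- Eb -> Jh
Condition 1 (no descendant of Bz in the set): holds — descendants of Bz are {Jh}; none are in {Af, Dk, Eb}.
Condition 2 (every backdoor path blocked by {Af, Dk, Eb}):
  P1: blocked at fork node Eb ∈ conditioning set.
  P2: blocked at chain node Dk ∈ conditioning set.
{Af, Dk, Eb} satisfies the backdoor criterion.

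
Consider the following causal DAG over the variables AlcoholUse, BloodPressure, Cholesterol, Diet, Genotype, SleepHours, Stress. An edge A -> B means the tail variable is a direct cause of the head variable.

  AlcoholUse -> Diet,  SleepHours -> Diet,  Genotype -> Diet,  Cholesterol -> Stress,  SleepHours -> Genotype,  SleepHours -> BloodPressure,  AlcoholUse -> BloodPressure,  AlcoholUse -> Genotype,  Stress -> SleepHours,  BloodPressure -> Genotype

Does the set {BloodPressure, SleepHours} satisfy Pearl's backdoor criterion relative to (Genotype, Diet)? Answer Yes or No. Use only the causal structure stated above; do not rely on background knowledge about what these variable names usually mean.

No

Backdoor paths from Genotype to Diet (paths whose first edge points into Genotype):
  P1: Genotype <- AlcoholUse -> BloodPressure <- SleepHours -> Diet
  P2: Genotype <- AlcoholUse -> Diet
  P3: Genotype <- SleepHours -> BloodPressure <- AlcoholUse -> Diet
  P4: Genotype <- SleepHours -> Diet
  P5: Genotype <- BloodPressure <- AlcoholUse -> Diet
  P6: Genotype <- BloodPressure <- SleepHours -> Diet
Condition 1 (no descendant of Genotype in the set): holds — descendants of Genotype are {Diet}; none are in {BloodPressure, SleepHours}.
Condition 2 (every backdoor path blocked by {BloodPressure, SleepHours}):
  P1: blocked at fork node SleepHours ∈ conditioning set.
  P2: open — no interior node is in the conditioning set.
  P3: blocked at fork node SleepHours ∈ conditioning set.
  P4: blocked at fork node SleepHours ∈ conditioning set.
  P5: blocked at chain node BloodPressure ∈ conditioning set.
  P6: blocked at chain node BloodPressure ∈ conditioning set.
{BloodPressure, SleepHours} does not satisfy the backdoor criterion.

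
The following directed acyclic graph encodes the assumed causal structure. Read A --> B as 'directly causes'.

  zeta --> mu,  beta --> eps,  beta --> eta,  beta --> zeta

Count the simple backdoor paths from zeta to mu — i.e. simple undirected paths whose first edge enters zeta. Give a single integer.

0

A backdoor path from zeta to mu is any simple undirected path whose first edge points into zeta (i.e. leaves zeta via a parent).
Parents of zeta: {beta}.
No simple path from any parent of zeta reaches mu without revisiting zeta, so there are no backdoor paths.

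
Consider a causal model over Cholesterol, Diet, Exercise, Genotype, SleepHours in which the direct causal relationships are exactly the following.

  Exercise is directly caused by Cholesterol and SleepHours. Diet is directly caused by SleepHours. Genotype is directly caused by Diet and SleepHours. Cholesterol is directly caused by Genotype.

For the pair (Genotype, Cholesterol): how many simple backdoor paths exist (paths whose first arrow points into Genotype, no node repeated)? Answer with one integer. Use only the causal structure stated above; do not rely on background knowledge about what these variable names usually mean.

A backdoor path from Genotype to Cholesterol is any simple undirected path whose first edge points into Genotype (i.e. leaves Genotype via a parent).
Parents of Genotype: {Diet, SleepHours}.
Enumerating:
  P1: Genotype <- SleepHours -> Exercise <- Cholesterol
  P2: Genotype <- Diet <- SleepHours -> Exercise <- Cholesterol
That exhausts the simple backdoor paths. Count: 2.

2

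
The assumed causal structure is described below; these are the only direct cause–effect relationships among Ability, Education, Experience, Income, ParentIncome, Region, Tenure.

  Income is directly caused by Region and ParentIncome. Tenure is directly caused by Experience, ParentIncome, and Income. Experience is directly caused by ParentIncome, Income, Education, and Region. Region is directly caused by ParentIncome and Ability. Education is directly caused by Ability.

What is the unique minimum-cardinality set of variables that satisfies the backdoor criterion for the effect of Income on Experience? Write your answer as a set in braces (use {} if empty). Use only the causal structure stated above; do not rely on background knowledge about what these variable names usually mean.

{ParentIncome, Region}

Variables eligible for adjustment (non-descendants of Income, excluding Income and Experience): {Ability, Education, ParentIncome, Region}.
Backdoor paths from Income to Experience:
  P1: Income <- ParentIncome -> Region <- Ability -> Education -> Experience
  P2: Income <- ParentIncome -> Region -> Experience
  P3: Income <- ParentIncome -> Experience
  P4: Income <- ParentIncome -> Tenure <- Experience
  P5: Income <- Region <- Ability -> Education -> Experience
  P6: Income <- Region <- ParentIncome -> Experience
  P7: Income <- Region <- ParentIncome -> Tenure <- Experience
  P8: Income <- Region -> Experience
The empty set is not sufficient: P2 (Income <- ParentIncome -> Region -> Experience) has no collider blocking it and no conditioned non-collider, so it is open.
Try {ParentIncome, Region}:
  P1: blocked at fork node ParentIncome ∈ conditioning set.
  P2: blocked at fork node ParentIncome ∈ conditioning set.
  P3: blocked at fork node ParentIncome ∈ conditioning set.
  P4: blocked at fork node ParentIncome ∈ conditioning set.
  P5: blocked at chain node Region ∈ conditioning set.
  P6: blocked at chain node Region ∈ conditioning set.
  P7: blocked at chain node Region ∈ conditioning set.
  P8: blocked at fork node Region ∈ conditioning set.
{ParentIncome, Region} contains no descendant of Income and blocks every backdoor path.
Every element of {ParentIncome, Region} is needed (dropping ParentIncome leaves P1 open; dropping Region leaves P5 open), so no proper subset is valid.
Among all size-2 subsets of the eligible variables, only {ParentIncome, Region} blocks every backdoor path, so it is the unique smallest valid adjustment set.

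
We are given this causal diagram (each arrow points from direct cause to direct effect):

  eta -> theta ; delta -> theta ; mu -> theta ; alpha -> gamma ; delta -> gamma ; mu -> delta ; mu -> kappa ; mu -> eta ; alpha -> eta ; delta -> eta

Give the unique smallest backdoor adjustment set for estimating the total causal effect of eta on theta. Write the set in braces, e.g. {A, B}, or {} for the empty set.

{delta, mu}

Variables eligible for adjustment (non-descendants of eta, excluding eta and theta): {alpha, delta, gamma, kappa, mu}.
Backdoor paths from eta to theta:
  P1: eta <- mu -> delta -> theta
  P2: eta <- mu -> theta
  P3: eta <- alpha -> gamma <- delta <- mu -> theta
  P4: eta <- alpha -> gamma <- delta -> theta
  P5: eta <- delta <- mu -> theta
  P6: eta <- delta -> theta
The empty set is not sufficient: P1 (eta <- mu -> delta -> theta) has no collider blocking it and no conditioned non-collider, so it is open.
Try {delta, mu}:
  P1: blocked at fork node mu ∈ conditioning set.
  P2: blocked at fork node mu ∈ conditioning set.
  P3: blocked at collider gamma (neither it nor any descendant is in the conditioning set).
  P4: blocked at collider gamma (neither it nor any descendant is in the conditioning set).
  P5: blocked at chain node delta ∈ conditioning set.
  P6: blocked at fork node delta ∈ conditioning set.
{delta, mu} contains no descendant of eta and blocks every backdoor path.
Every element of {delta, mu} is needed (dropping delta leaves P6 open; dropping mu leaves P2 open), so no proper subset is valid.
Among all size-2 subsets of the eligible variables, only {delta, mu} blocks every backdoor path, so it is the unique smallest valid adjustment set.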